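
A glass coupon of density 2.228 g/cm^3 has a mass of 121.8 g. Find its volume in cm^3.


Rearrange rho = m / V:
  V = m / rho
  V = 121.8 / 2.228 = 54.668 cm^3

54.668 cm^3


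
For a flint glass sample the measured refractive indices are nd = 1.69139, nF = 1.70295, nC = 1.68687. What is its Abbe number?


Abbe number formula: Vd = (nd - 1) / (nF - nC)
  nd - 1 = 1.69139 - 1 = 0.69139
  nF - nC = 1.70295 - 1.68687 = 0.01608
  Vd = 0.69139 / 0.01608 = 43.0

43.0


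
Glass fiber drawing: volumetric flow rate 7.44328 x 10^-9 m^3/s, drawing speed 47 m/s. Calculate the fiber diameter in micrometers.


Cross-sectional area from continuity:
  A = Q / v = 7.44328 x 10^-9 / 47 = 1.583677 x 10^-10 m^2
Diameter from circular cross-section:
  d = sqrt(4A / pi) * 10^6 (m -> um)
  d = sqrt(4 * 1.583677 x 10^-10 / pi) * 10^6 = 14.2 um

14.2 um


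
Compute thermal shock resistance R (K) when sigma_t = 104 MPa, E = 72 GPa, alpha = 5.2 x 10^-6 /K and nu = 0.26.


Thermal shock resistance: R = sigma * (1 - nu) / (E * alpha)
  Numerator = 104 * (1 - 0.26) = 76.96
  Denominator = 72 * 1000 * (5.2 x 10^-6) = 0.3744
  R = 76.96 / 0.3744 = 205.6 K

205.6 K


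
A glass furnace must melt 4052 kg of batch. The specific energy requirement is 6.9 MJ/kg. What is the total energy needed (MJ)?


Total energy = mass * specific energy
  E = 4052 * 6.9 = 27958.8 MJ

27958.8 MJ


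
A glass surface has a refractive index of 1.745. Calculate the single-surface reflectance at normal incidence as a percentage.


Fresnel reflectance at normal incidence:
  R = ((n - 1)/(n + 1))^2
  (n - 1)/(n + 1) = (1.745 - 1)/(1.745 + 1) = 0.271403
  R = 0.271403^2 = 0.0736596
  R(%) = 0.0736596 * 100 = 7.366%

7.366%


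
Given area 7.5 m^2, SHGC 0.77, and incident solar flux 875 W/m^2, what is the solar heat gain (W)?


Solar heat gain: Q = Area * SHGC * Irradiance
  Q = 7.5 * 0.77 * 875 = 5053.1 W

5053.1 W


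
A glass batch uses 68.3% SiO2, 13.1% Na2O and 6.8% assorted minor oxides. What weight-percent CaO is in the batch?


Pieces sum to 100%:
  CaO = 100 - (SiO2 + Na2O + others)
  CaO = 100 - (68.3 + 13.1 + 6.8) = 11.8%

11.8%


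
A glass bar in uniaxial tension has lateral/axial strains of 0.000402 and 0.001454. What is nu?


Poisson's ratio: nu = lateral strain / axial strain
  nu = 0.000402 / 0.001454 = 0.2765

0.2765


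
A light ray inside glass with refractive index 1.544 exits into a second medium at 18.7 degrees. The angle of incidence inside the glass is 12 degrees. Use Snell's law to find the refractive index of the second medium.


Apply Snell's law: n1 * sin(theta1) = n2 * sin(theta2)
  n2 = n1 * sin(theta1) / sin(theta2)
  sin(12) = 0.207912
  sin(18.7) = 0.320613
  n2 = 1.544 * 0.207912 / 0.320613 = 1.0013

1.0013


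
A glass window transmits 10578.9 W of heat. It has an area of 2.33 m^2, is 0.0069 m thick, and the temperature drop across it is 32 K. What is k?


Fourier's law rearranged: k = Q * t / (A * dT)
  Numerator = 10578.9 * 0.0069 = 72.99441
  Denominator = 2.33 * 32 = 74.56
  k = 72.99441 / 74.56 = 0.979 W/mK

0.979 W/mK


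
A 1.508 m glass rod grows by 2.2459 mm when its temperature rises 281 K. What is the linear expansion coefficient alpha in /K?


Rearrange dL = alpha * L0 * dT for alpha:
  alpha = dL / (L0 * dT)
  alpha = (2.2459 / 1000) / (1.508 * 281) = 0.0000053 /K = 5.3 x 10^-6 /K

5.3 x 10^-6 /K


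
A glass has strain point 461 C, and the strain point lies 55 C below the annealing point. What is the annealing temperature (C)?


T_anneal = T_strain + gap:
  T_anneal = 461 + 55 = 516 C

516 C


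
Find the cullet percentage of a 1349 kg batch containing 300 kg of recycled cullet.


Cullet ratio = (cullet mass / total batch mass) * 100
  Ratio = 300 / 1349 * 100 = 22.24%

22.24%


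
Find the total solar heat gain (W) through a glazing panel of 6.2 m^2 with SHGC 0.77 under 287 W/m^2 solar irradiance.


Solar heat gain: Q = Area * SHGC * Irradiance
  Q = 6.2 * 0.77 * 287 = 1370.1 W

1370.1 W


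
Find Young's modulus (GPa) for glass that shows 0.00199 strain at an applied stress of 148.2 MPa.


Young's modulus: E = stress / strain
  E = 148.2 MPa / 0.00199 = 74472.36 MPa
Convert to GPa: 74472.36 / 1000 = 74.47 GPa

74.47 GPa


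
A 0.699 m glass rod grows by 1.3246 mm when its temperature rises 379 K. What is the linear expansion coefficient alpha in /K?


Rearrange dL = alpha * L0 * dT for alpha:
  alpha = dL / (L0 * dT)
  alpha = (1.3246 / 1000) / (0.699 * 379) = 0.000005 /K = 5 x 10^-6 /K

5 x 10^-6 /K


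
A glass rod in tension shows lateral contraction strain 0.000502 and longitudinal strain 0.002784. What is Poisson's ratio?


Poisson's ratio: nu = lateral strain / axial strain
  nu = 0.000502 / 0.002784 = 0.1803

0.1803


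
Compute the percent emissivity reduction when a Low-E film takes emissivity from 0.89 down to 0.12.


Percentage reduction = (1 - coated/uncoated) * 100
  Ratio = 0.12 / 0.89 = 0.1348
  Reduction = (1 - 0.1348) * 100 = 86.5%

86.5%


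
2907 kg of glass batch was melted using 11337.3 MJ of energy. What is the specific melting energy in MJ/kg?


Rearrange E = m * s for s:
  s = E / m
  s = 11337.3 / 2907 = 3.9 MJ/kg

3.9 MJ/kg


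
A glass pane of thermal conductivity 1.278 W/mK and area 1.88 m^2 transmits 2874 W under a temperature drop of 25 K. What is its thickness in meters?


Fourier's law: t = k * A * dT / Q
  t = 1.278 * 1.88 * 25 / 2874
  t = 60.066 / 2874 = 0.0209 m

0.0209 m


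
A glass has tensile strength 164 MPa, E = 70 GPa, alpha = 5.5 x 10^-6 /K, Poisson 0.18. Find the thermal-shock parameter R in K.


Thermal shock resistance: R = sigma * (1 - nu) / (E * alpha)
  Numerator = 164 * (1 - 0.18) = 134.48
  Denominator = 70 * 1000 * (5.5 x 10^-6) = 0.385
  R = 134.48 / 0.385 = 349.3 K

349.3 K


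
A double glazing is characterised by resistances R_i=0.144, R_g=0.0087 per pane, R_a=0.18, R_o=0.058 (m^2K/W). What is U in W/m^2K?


Total thermal resistance (series):
  R_total = R_in + R_glass + R_air + R_glass + R_out
  R_total = 0.144 + 0.0087 + 0.18 + 0.0087 + 0.058 = 0.3994 m^2K/W
U-value = 1 / R_total = 1 / 0.3994 = 2.504 W/m^2K

2.504 W/m^2K


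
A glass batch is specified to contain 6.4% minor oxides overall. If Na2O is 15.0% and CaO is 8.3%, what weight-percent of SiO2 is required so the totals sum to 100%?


Known pieces sum to 100%:
  SiO2 = 100 - (others + Na2O + CaO)
  SiO2 = 100 - (6.4 + 15.0 + 8.3) = 70.3%

70.3%


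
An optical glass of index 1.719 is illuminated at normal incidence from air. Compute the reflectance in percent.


Fresnel reflectance at normal incidence:
  R = ((n - 1)/(n + 1))^2
  (n - 1)/(n + 1) = (1.719 - 1)/(1.719 + 1) = 0.264435
  R = 0.264435^2 = 0.0699259
  R(%) = 0.0699259 * 100 = 6.993%

6.993%


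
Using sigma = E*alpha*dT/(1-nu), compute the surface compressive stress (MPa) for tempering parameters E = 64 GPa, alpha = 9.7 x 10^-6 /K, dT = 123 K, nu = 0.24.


Tempering stress: sigma = E * alpha * dT / (1 - nu)
  E (MPa) = 64 * 1000 = 64000
  Numerator = 64000 * (9.7 x 10^-6) * 123 = 76.3584
  Denominator = 1 - 0.24 = 0.76
  sigma = 76.3584 / 0.76 = 100.5 MPa

100.5 MPa


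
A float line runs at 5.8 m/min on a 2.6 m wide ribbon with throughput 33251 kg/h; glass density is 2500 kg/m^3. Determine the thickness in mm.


Ribbon cross-section from mass balance:
  Volume rate = throughput / density = 33251 / 2500 = 13.3004 m^3/h
  thickness = volume rate / (speed * 60 * width), i.e.
  thickness = throughput / (60 * speed * width * density) * 1000
  thickness = 33251 / (60 * 5.8 * 2.6 * 2500) * 1000 = 14.7 mm

14.7 mm


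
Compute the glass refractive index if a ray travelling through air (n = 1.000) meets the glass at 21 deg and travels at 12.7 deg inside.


Apply Snell's law: n1 * sin(theta1) = n2 * sin(theta2)
  n2 = n1 * sin(theta1) / sin(theta2)
  sin(21) = 0.358368
  sin(12.7) = 0.219846
  n2 = 1.000 * 0.358368 / 0.219846 = 1.6301

1.6301


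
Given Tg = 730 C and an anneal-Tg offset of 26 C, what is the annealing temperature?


The annealing temperature is Tg plus the offset:
  T_anneal = 730 + 26 = 756 C

756 C


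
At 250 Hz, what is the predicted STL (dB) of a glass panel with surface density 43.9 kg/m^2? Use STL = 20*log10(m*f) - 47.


Mass law: STL = 20 * log10(m * f) - 47
  m * f = 43.9 * 250 = 10975
  log10(10975) = 4.0404
  STL = 20 * 4.0404 - 47 = 80.808 - 47 = 33.8 dB

33.8 dB


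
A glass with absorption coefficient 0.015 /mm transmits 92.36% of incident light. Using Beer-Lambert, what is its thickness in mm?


Rearrange T = exp(-alpha * thickness):
  thickness = -ln(T) / alpha
  T = 92.36/100 = 0.9236
  ln(T) = -0.07948
  -ln(T) = 0.07948
  thickness = 0.07948 / 0.015 = 5.3 mm

5.3 mm


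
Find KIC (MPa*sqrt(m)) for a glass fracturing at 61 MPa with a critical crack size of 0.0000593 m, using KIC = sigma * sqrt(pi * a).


Fracture toughness: KIC = sigma * sqrt(pi * a)
  pi * a = pi * 0.0000593 = 0.000186296
  sqrt(pi * a) = 0.013649
  KIC = 61 * 0.013649 = 0.833 MPa*sqrt(m)

0.833 MPa*sqrt(m)


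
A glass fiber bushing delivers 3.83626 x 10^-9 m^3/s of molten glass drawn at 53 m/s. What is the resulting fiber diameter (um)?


Cross-sectional area from continuity:
  A = Q / v = 3.83626 x 10^-9 / 53 = 7.238226 x 10^-11 m^2
Diameter from circular cross-section:
  d = sqrt(4A / pi) * 10^6 (m -> um)
  d = sqrt(4 * 7.238226 x 10^-11 / pi) * 10^6 = 9.6 um

9.6 um


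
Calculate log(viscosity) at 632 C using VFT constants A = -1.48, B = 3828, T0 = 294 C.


VFT equation: log(eta) = A + B / (T - T0)
  T - T0 = 632 - 294 = 338
  B / (T - T0) = 3828 / 338 = 11.325
  log(eta) = -1.48 + 11.325 = 9.845

9.845


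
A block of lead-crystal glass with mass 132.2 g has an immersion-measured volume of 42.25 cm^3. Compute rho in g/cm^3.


Use the definition of density:
  rho = mass / volume
  rho = 132.2 / 42.25 = 3.129 g/cm^3

3.129 g/cm^3


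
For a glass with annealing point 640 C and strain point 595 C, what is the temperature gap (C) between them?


Gap = T_anneal - T_strain:
  gap = 640 - 595 = 45 C

45 C


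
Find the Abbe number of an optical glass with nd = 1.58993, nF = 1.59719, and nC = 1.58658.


Abbe number formula: Vd = (nd - 1) / (nF - nC)
  nd - 1 = 1.58993 - 1 = 0.58993
  nF - nC = 1.59719 - 1.58658 = 0.01061
  Vd = 0.58993 / 0.01061 = 55.6

55.6


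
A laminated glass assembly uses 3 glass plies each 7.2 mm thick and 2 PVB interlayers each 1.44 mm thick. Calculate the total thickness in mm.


Total thickness = glass contribution + PVB contribution
  Glass: 3 * 7.2 = 21.6 mm
  PVB: 2 * 1.44 = 2.88 mm
  Total = 21.6 + 2.88 = 24.48 mm

24.48 mm


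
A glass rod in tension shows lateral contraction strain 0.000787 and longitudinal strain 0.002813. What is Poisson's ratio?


Poisson's ratio: nu = lateral strain / axial strain
  nu = 0.000787 / 0.002813 = 0.2798

0.2798


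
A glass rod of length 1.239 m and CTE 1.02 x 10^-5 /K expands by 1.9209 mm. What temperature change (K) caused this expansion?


Rearrange dL = alpha * L0 * dT for dT:
  dT = dL / (alpha * L0)
  dL (m) = 1.9209 / 1000 = 0.0019209
  dT = 0.0019209 / ((1.02 x 10^-5) * 1.239) = 152.0 K

152.0 K


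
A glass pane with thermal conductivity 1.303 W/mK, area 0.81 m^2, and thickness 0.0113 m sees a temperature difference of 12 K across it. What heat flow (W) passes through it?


Fourier's law: Q = k * A * dT / t
  Q = 1.303 * 0.81 * 12 / 0.0113
  Q = 12.66516 / 0.0113 = 1120.8 W

1120.8 W


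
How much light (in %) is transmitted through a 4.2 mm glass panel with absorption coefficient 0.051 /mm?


Beer-Lambert law: T = exp(-alpha * thickness)
  exponent = -0.051 * 4.2 = -0.2142
  T = exp(-0.2142) = 0.8072
  Percentage = 0.8072 * 100 = 80.72%

80.72%


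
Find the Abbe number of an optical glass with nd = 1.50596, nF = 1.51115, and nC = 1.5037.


Abbe number formula: Vd = (nd - 1) / (nF - nC)
  nd - 1 = 1.50596 - 1 = 0.50596
  nF - nC = 1.51115 - 1.5037 = 0.00745
  Vd = 0.50596 / 0.00745 = 67.91

67.91


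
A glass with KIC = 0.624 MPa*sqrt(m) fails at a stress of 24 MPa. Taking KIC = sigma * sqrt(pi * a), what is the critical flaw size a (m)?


Rearrange KIC = sigma * sqrt(pi * a):
  sqrt(pi * a) = KIC / sigma
  sqrt(pi * a) = 0.624 / 24 = 0.026
  a = (KIC / sigma)^2 / pi
  a = 0.026^2 / pi = 0.0002152 m

0.0002152 m


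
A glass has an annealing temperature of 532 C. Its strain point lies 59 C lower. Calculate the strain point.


Strain point = annealing point - difference:
  T_strain = 532 - 59 = 473 C

473 C


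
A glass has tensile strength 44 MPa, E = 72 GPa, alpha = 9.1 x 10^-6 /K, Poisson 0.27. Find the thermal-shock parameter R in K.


Thermal shock resistance: R = sigma * (1 - nu) / (E * alpha)
  Numerator = 44 * (1 - 0.27) = 32.12
  Denominator = 72 * 1000 * (9.1 x 10^-6) = 0.6552
  R = 32.12 / 0.6552 = 49.0 K

49.0 K


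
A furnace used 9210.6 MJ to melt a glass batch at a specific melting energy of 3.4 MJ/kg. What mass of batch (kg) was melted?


Rearrange E = m * s for m:
  m = E / s
  m = 9210.6 / 3.4 = 2709.0 kg

2709.0 kg


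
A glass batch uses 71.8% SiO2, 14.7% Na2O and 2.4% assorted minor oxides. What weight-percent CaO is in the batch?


Pieces sum to 100%:
  CaO = 100 - (SiO2 + Na2O + others)
  CaO = 100 - (71.8 + 14.7 + 2.4) = 11.1%

11.1%


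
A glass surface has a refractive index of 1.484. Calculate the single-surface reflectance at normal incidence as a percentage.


Fresnel reflectance at normal incidence:
  R = ((n - 1)/(n + 1))^2
  (n - 1)/(n + 1) = (1.484 - 1)/(1.484 + 1) = 0.194847
  R = 0.194847^2 = 0.0379654
  R(%) = 0.0379654 * 100 = 3.797%

3.797%


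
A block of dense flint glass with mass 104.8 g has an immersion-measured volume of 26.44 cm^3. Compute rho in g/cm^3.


Use the definition of density:
  rho = mass / volume
  rho = 104.8 / 26.44 = 3.964 g/cm^3

3.964 g/cm^3


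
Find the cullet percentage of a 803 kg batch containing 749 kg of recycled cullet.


Cullet ratio = (cullet mass / total batch mass) * 100
  Ratio = 749 / 803 * 100 = 93.28%

93.28%


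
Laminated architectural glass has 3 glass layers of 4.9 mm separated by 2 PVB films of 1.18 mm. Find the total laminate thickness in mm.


Total thickness = glass contribution + PVB contribution
  Glass: 3 * 4.9 = 14.7 mm
  PVB: 2 * 1.18 = 2.36 mm
  Total = 14.7 + 2.36 = 17.06 mm

17.06 mm


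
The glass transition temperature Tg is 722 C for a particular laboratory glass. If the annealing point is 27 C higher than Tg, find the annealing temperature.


The annealing temperature is Tg plus the offset:
  T_anneal = 722 + 27 = 749 C

749 C


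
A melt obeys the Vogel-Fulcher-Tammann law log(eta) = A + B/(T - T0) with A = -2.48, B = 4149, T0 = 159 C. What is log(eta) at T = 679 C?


VFT equation: log(eta) = A + B / (T - T0)
  T - T0 = 679 - 159 = 520
  B / (T - T0) = 4149 / 520 = 7.979
  log(eta) = -2.48 + 7.979 = 5.499

5.499


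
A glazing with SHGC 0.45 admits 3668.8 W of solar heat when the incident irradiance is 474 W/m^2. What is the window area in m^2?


Rearrange Q = Area * SHGC * Irradiance:
  Area = Q / (SHGC * Irradiance)
  Area = 3668.8 / (0.45 * 474) = 17.2 m^2

17.2 m^2


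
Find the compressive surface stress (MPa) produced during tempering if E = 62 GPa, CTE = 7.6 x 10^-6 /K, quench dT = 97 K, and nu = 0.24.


Tempering stress: sigma = E * alpha * dT / (1 - nu)
  E (MPa) = 62 * 1000 = 62000
  Numerator = 62000 * (7.6 x 10^-6) * 97 = 45.7064
  Denominator = 1 - 0.24 = 0.76
  sigma = 45.7064 / 0.76 = 60.1 MPa

60.1 MPa


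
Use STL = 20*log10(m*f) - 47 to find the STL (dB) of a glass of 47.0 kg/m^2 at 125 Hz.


Mass law: STL = 20 * log10(m * f) - 47
  m * f = 47.0 * 125 = 5875
  log10(5875) = 3.76901
  STL = 20 * 3.76901 - 47 = 75.3802 - 47 = 28.4 dB

28.4 dB


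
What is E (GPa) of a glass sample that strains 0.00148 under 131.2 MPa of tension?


Young's modulus: E = stress / strain
  E = 131.2 MPa / 0.00148 = 88648.65 MPa
Convert to GPa: 88648.65 / 1000 = 88.65 GPa

88.65 GPa


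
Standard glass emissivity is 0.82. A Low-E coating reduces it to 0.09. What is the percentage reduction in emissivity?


Percentage reduction = (1 - coated/uncoated) * 100
  Ratio = 0.09 / 0.82 = 0.1098
  Reduction = (1 - 0.1098) * 100 = 89.0%

89.0%


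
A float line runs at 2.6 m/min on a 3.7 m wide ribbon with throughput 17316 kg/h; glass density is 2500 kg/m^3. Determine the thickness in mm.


Ribbon cross-section from mass balance:
  Volume rate = throughput / density = 17316 / 2500 = 6.9264 m^3/h
  thickness = volume rate / (speed * 60 * width), i.e.
  thickness = throughput / (60 * speed * width * density) * 1000
  thickness = 17316 / (60 * 2.6 * 3.7 * 2500) * 1000 = 12.0 mm

12.0 mm


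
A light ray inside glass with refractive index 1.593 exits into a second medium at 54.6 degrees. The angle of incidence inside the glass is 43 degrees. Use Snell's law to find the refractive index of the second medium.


Apply Snell's law: n1 * sin(theta1) = n2 * sin(theta2)
  n2 = n1 * sin(theta1) / sin(theta2)
  sin(43) = 0.681998
  sin(54.6) = 0.815128
  n2 = 1.593 * 0.681998 / 0.815128 = 1.3328

1.3328


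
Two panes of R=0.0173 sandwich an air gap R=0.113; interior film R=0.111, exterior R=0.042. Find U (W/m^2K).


Total thermal resistance (series):
  R_total = R_in + R_glass + R_air + R_glass + R_out
  R_total = 0.111 + 0.0173 + 0.113 + 0.0173 + 0.042 = 0.3006 m^2K/W
U-value = 1 / R_total = 1 / 0.3006 = 3.327 W/m^2K

3.327 W/m^2K


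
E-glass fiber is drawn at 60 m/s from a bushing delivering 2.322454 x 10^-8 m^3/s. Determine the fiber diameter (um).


Cross-sectional area from continuity:
  A = Q / v = 2.322454 x 10^-8 / 60 = 3.870757 x 10^-10 m^2
Diameter from circular cross-section:
  d = sqrt(4A / pi) * 10^6 (m -> um)
  d = sqrt(4 * 3.870757 x 10^-10 / pi) * 10^6 = 22.2 um

22.2 um


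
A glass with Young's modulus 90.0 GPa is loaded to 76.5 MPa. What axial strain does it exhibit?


Rearrange E = sigma / epsilon:
  epsilon = sigma / E
  E (MPa) = 90.0 * 1000 = 90000
  epsilon = 76.5 / 90000 = 0.00085

0.00085


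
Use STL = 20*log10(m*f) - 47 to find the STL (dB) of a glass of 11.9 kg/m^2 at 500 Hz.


Mass law: STL = 20 * log10(m * f) - 47
  m * f = 11.9 * 500 = 5950
  log10(5950) = 3.77452
  STL = 20 * 3.77452 - 47 = 75.4904 - 47 = 28.5 dB

28.5 dB


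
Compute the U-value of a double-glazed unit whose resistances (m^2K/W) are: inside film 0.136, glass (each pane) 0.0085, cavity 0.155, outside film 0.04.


Total thermal resistance (series):
  R_total = R_in + R_glass + R_air + R_glass + R_out
  R_total = 0.136 + 0.0085 + 0.155 + 0.0085 + 0.04 = 0.348 m^2K/W
U-value = 1 / R_total = 1 / 0.348 = 2.874 W/m^2K

2.874 W/m^2K


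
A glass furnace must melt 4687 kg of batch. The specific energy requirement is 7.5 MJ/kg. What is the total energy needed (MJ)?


Total energy = mass * specific energy
  E = 4687 * 7.5 = 35152.5 MJ

35152.5 MJ


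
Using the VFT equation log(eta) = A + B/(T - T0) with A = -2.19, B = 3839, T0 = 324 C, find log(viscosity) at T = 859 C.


VFT equation: log(eta) = A + B / (T - T0)
  T - T0 = 859 - 324 = 535
  B / (T - T0) = 3839 / 535 = 7.176
  log(eta) = -2.19 + 7.176 = 4.986

4.986


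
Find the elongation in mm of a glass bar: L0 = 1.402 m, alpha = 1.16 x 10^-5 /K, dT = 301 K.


Thermal expansion formula: dL = alpha * L0 * dT
  dL = (1.16 x 10^-5) * 1.402 * 301 = 0.00489522 m
Convert to mm: 0.00489522 * 1000 = 4.8952 mm

4.8952 mm


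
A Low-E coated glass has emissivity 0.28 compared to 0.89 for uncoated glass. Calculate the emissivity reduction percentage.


Percentage reduction = (1 - coated/uncoated) * 100
  Ratio = 0.28 / 0.89 = 0.3146
  Reduction = (1 - 0.3146) * 100 = 68.5%

68.5%


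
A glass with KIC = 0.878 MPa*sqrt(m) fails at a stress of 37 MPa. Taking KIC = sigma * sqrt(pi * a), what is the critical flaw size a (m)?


Rearrange KIC = sigma * sqrt(pi * a):
  sqrt(pi * a) = KIC / sigma
  sqrt(pi * a) = 0.878 / 37 = 0.02373
  a = (KIC / sigma)^2 / pi
  a = 0.02373^2 / pi = 0.0001792 m

0.0001792 m


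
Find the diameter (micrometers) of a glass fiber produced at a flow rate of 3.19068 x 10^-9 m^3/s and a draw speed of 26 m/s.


Cross-sectional area from continuity:
  A = Q / v = 3.19068 x 10^-9 / 26 = 1.227185 x 10^-10 m^2
Diameter from circular cross-section:
  d = sqrt(4A / pi) * 10^6 (m -> um)
  d = sqrt(4 * 1.227185 x 10^-10 / pi) * 10^6 = 12.5 um

12.5 um


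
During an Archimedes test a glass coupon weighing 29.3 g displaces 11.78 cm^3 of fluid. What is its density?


Use the definition of density:
  rho = mass / volume
  rho = 29.3 / 11.78 = 2.487 g/cm^3

2.487 g/cm^3


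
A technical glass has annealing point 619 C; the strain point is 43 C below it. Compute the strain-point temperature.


Strain point = annealing point - difference:
  T_strain = 619 - 43 = 576 C

576 C


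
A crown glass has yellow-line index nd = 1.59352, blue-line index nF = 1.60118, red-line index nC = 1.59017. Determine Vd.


Abbe number formula: Vd = (nd - 1) / (nF - nC)
  nd - 1 = 1.59352 - 1 = 0.59352
  nF - nC = 1.60118 - 1.59017 = 0.01101
  Vd = 0.59352 / 0.01101 = 53.91

53.91


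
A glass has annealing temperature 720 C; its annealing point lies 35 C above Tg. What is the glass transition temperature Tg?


Rearrange T_anneal = Tg + offset for Tg:
  Tg = T_anneal - offset = 720 - 35 = 685 C

685 C


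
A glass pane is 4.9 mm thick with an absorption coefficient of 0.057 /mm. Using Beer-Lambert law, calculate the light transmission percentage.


Beer-Lambert law: T = exp(-alpha * thickness)
  exponent = -0.057 * 4.9 = -0.2793
  T = exp(-0.2793) = 0.7563
  Percentage = 0.7563 * 100 = 75.63%

75.63%


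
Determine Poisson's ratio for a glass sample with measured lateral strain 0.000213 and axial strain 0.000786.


Poisson's ratio: nu = lateral strain / axial strain
  nu = 0.000213 / 0.000786 = 0.271

0.271


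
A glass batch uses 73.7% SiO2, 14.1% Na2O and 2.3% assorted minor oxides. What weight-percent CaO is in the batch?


Pieces sum to 100%:
  CaO = 100 - (SiO2 + Na2O + others)
  CaO = 100 - (73.7 + 14.1 + 2.3) = 9.9%

9.9%


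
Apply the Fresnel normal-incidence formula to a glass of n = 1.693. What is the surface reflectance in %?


Fresnel reflectance at normal incidence:
  R = ((n - 1)/(n + 1))^2
  (n - 1)/(n + 1) = (1.693 - 1)/(1.693 + 1) = 0.257334
  R = 0.257334^2 = 0.0662208
  R(%) = 0.0662208 * 100 = 6.622%

6.622%


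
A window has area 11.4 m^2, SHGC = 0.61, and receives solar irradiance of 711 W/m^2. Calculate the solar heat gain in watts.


Solar heat gain: Q = Area * SHGC * Irradiance
  Q = 11.4 * 0.61 * 711 = 4944.3 W

4944.3 W


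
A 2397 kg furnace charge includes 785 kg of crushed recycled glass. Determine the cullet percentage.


Cullet ratio = (cullet mass / total batch mass) * 100
  Ratio = 785 / 2397 * 100 = 32.75%

32.75%


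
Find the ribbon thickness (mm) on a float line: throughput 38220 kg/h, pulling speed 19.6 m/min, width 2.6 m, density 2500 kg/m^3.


Ribbon cross-section from mass balance:
  Volume rate = throughput / density = 38220 / 2500 = 15.288 m^3/h
  thickness = volume rate / (speed * 60 * width), i.e.
  thickness = throughput / (60 * speed * width * density) * 1000
  thickness = 38220 / (60 * 19.6 * 2.6 * 2500) * 1000 = 5.0 mm

5.0 mm


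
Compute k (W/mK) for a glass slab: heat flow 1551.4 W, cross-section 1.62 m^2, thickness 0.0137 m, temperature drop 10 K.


Fourier's law rearranged: k = Q * t / (A * dT)
  Numerator = 1551.4 * 0.0137 = 21.25418
  Denominator = 1.62 * 10 = 16.2
  k = 21.25418 / 16.2 = 1.312 W/mK

1.312 W/mK


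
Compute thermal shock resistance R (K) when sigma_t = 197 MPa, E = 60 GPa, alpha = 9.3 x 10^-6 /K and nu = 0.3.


Thermal shock resistance: R = sigma * (1 - nu) / (E * alpha)
  Numerator = 197 * (1 - 0.3) = 137.9
  Denominator = 60 * 1000 * (9.3 x 10^-6) = 0.558
  R = 137.9 / 0.558 = 247.1 K

247.1 K


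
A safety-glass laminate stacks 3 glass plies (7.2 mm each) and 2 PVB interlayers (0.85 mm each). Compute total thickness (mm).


Total thickness = glass contribution + PVB contribution
  Glass: 3 * 7.2 = 21.6 mm
  PVB: 2 * 0.85 = 1.7 mm
  Total = 21.6 + 1.7 = 23.3 mm

23.3 mm


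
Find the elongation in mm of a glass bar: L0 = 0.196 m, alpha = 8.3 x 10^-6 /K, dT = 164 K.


Thermal expansion formula: dL = alpha * L0 * dT
  dL = (8.3 x 10^-6) * 0.196 * 164 = 0.0002668 m
Convert to mm: 0.0002668 * 1000 = 0.2668 mm

0.2668 mm


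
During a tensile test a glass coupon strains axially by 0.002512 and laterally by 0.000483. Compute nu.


Poisson's ratio: nu = lateral strain / axial strain
  nu = 0.000483 / 0.002512 = 0.1923

0.1923


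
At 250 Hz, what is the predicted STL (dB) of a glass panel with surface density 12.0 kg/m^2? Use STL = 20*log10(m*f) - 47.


Mass law: STL = 20 * log10(m * f) - 47
  m * f = 12.0 * 250 = 3000
  log10(3000) = 3.47712
  STL = 20 * 3.47712 - 47 = 69.5424 - 47 = 22.5 dB

22.5 dB


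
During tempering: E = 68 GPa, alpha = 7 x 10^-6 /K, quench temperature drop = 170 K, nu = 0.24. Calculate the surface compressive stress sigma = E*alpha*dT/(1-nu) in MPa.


Tempering stress: sigma = E * alpha * dT / (1 - nu)
  E (MPa) = 68 * 1000 = 68000
  Numerator = 68000 * (7 x 10^-6) * 170 = 80.92
  Denominator = 1 - 0.24 = 0.76
  sigma = 80.92 / 0.76 = 106.5 MPa

106.5 MPa


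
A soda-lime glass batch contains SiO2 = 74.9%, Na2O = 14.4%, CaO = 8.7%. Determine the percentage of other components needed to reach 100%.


Sum the three major oxides:
  SiO2 + Na2O + CaO = 74.9 + 14.4 + 8.7 = 98.0%
Subtract from 100%:
  Others = 100 - 98.0 = 2.0%

2.0%


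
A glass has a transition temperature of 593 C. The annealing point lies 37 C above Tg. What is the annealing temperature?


The annealing temperature is Tg plus the offset:
  T_anneal = 593 + 37 = 630 C

630 C


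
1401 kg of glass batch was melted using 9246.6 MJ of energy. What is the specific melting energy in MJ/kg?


Rearrange E = m * s for s:
  s = E / m
  s = 9246.6 / 1401 = 6.6 MJ/kg

6.6 MJ/kg


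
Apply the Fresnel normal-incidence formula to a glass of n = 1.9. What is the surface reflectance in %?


Fresnel reflectance at normal incidence:
  R = ((n - 1)/(n + 1))^2
  (n - 1)/(n + 1) = (1.9 - 1)/(1.9 + 1) = 0.310345
  R = 0.310345^2 = 0.096314
  R(%) = 0.096314 * 100 = 9.631%

9.631%


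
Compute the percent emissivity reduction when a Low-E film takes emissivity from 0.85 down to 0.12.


Percentage reduction = (1 - coated/uncoated) * 100
  Ratio = 0.12 / 0.85 = 0.1412
  Reduction = (1 - 0.1412) * 100 = 85.9%

85.9%


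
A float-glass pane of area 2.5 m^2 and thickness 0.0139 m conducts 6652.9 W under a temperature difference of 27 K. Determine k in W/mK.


Fourier's law rearranged: k = Q * t / (A * dT)
  Numerator = 6652.9 * 0.0139 = 92.47531
  Denominator = 2.5 * 27 = 67.5
  k = 92.47531 / 67.5 = 1.37 W/mK

1.37 W/mK


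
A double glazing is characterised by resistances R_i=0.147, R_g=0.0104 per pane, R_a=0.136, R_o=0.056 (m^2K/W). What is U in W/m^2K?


Total thermal resistance (series):
  R_total = R_in + R_glass + R_air + R_glass + R_out
  R_total = 0.147 + 0.0104 + 0.136 + 0.0104 + 0.056 = 0.3598 m^2K/W
U-value = 1 / R_total = 1 / 0.3598 = 2.779 W/m^2K

2.779 W/m^2K


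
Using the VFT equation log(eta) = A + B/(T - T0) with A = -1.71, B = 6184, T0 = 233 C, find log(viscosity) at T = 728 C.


VFT equation: log(eta) = A + B / (T - T0)
  T - T0 = 728 - 233 = 495
  B / (T - T0) = 6184 / 495 = 12.493
  log(eta) = -1.71 + 12.493 = 10.783

10.783


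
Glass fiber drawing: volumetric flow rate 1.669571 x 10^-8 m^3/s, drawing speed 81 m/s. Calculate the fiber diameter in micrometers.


Cross-sectional area from continuity:
  A = Q / v = 1.669571 x 10^-8 / 81 = 2.061199 x 10^-10 m^2
Diameter from circular cross-section:
  d = sqrt(4A / pi) * 10^6 (m -> um)
  d = sqrt(4 * 2.061199 x 10^-10 / pi) * 10^6 = 16.2 um

16.2 um


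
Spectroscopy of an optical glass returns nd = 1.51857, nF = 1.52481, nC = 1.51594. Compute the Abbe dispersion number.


Abbe number formula: Vd = (nd - 1) / (nF - nC)
  nd - 1 = 1.51857 - 1 = 0.51857
  nF - nC = 1.52481 - 1.51594 = 0.00887
  Vd = 0.51857 / 0.00887 = 58.46

58.46


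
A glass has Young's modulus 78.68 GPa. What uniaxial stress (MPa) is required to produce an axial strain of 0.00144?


Rearrange E = sigma / epsilon:
  sigma = E * epsilon
  E (MPa) = 78.68 * 1000 = 78680
  sigma = 78680 * 0.00144 = 113.3 MPa

113.3 MPa


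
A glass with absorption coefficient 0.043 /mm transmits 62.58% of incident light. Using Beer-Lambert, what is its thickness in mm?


Rearrange T = exp(-alpha * thickness):
  thickness = -ln(T) / alpha
  T = 62.58/100 = 0.6258
  ln(T) = -0.46872
  -ln(T) = 0.46872
  thickness = 0.46872 / 0.043 = 10.9 mm

10.9 mm


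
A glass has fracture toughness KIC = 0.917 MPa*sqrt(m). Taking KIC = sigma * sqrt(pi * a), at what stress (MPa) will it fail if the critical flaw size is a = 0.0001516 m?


Rearrange KIC = sigma * sqrt(pi * a):
  sigma = KIC / sqrt(pi * a)
  sqrt(pi * 0.0001516) = 0.021823
  sigma = 0.917 / 0.021823 = 42.02 MPa

42.02 MPa


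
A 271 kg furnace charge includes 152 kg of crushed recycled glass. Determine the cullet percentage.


Cullet ratio = (cullet mass / total batch mass) * 100
  Ratio = 152 / 271 * 100 = 56.09%

56.09%


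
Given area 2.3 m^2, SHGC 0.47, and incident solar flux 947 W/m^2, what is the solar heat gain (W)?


Solar heat gain: Q = Area * SHGC * Irradiance
  Q = 2.3 * 0.47 * 947 = 1023.7 W

1023.7 W


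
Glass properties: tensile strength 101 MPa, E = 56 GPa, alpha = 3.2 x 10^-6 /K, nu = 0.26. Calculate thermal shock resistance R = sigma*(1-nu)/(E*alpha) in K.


Thermal shock resistance: R = sigma * (1 - nu) / (E * alpha)
  Numerator = 101 * (1 - 0.26) = 74.74
  Denominator = 56 * 1000 * (3.2 x 10^-6) = 0.1792
  R = 74.74 / 0.1792 = 417.1 K

417.1 K


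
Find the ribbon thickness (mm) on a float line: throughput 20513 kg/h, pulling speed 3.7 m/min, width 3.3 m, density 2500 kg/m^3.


Ribbon cross-section from mass balance:
  Volume rate = throughput / density = 20513 / 2500 = 8.2052 m^3/h
  thickness = volume rate / (speed * 60 * width), i.e.
  thickness = throughput / (60 * speed * width * density) * 1000
  thickness = 20513 / (60 * 3.7 * 3.3 * 2500) * 1000 = 11.2 mm

11.2 mm


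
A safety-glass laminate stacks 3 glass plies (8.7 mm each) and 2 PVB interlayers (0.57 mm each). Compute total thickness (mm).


Total thickness = glass contribution + PVB contribution
  Glass: 3 * 8.7 = 26.1 mm
  PVB: 2 * 0.57 = 1.14 mm
  Total = 26.1 + 1.14 = 27.24 mm

27.24 mm


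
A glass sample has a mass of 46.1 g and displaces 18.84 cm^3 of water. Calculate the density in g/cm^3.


Use the definition of density:
  rho = mass / volume
  rho = 46.1 / 18.84 = 2.447 g/cm^3

2.447 g/cm^3


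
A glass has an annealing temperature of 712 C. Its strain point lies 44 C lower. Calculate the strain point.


Strain point = annealing point - difference:
  T_strain = 712 - 44 = 668 C

668 C


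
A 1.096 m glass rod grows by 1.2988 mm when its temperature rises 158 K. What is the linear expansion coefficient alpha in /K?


Rearrange dL = alpha * L0 * dT for alpha:
  alpha = dL / (L0 * dT)
  alpha = (1.2988 / 1000) / (1.096 * 158) = 0.0000075 /K = 7.5 x 10^-6 /K

7.5 x 10^-6 /K


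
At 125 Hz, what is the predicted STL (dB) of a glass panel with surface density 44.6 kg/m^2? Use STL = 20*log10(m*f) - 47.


Mass law: STL = 20 * log10(m * f) - 47
  m * f = 44.6 * 125 = 5575
  log10(5575) = 3.74624
  STL = 20 * 3.74624 - 47 = 74.9248 - 47 = 27.9 dB

27.9 dB


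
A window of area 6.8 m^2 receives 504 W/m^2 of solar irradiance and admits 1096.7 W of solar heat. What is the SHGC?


Rearrange Q = Area * SHGC * Irradiance:
  SHGC = Q / (Area * Irradiance)
  SHGC = 1096.7 / (6.8 * 504) = 0.32

0.32


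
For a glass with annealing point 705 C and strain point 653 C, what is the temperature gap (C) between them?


Gap = T_anneal - T_strain:
  gap = 705 - 653 = 52 C

52 C


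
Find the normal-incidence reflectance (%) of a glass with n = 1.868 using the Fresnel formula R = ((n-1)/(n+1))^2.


Fresnel reflectance at normal incidence:
  R = ((n - 1)/(n + 1))^2
  (n - 1)/(n + 1) = (1.868 - 1)/(1.868 + 1) = 0.30265
  R = 0.30265^2 = 0.091597
  R(%) = 0.091597 * 100 = 9.16%

9.16%


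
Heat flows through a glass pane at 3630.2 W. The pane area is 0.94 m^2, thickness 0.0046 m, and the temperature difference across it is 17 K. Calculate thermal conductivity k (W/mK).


Fourier's law rearranged: k = Q * t / (A * dT)
  Numerator = 3630.2 * 0.0046 = 16.69892
  Denominator = 0.94 * 17 = 15.98
  k = 16.69892 / 15.98 = 1.045 W/mK

1.045 W/mK


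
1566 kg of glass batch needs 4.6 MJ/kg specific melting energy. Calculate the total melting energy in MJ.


Total energy = mass * specific energy
  E = 1566 * 4.6 = 7203.6 MJ

7203.6 MJ


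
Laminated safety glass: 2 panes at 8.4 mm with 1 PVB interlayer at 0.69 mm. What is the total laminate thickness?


Total thickness = glass contribution + PVB contribution
  Glass: 2 * 8.4 = 16.8 mm
  PVB: 1 * 0.69 = 0.69 mm
  Total = 16.8 + 0.69 = 17.49 mm

17.49 mm


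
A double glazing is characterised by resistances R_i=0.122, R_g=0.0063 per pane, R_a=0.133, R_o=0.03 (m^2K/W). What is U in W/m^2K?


Total thermal resistance (series):
  R_total = R_in + R_glass + R_air + R_glass + R_out
  R_total = 0.122 + 0.0063 + 0.133 + 0.0063 + 0.03 = 0.2976 m^2K/W
U-value = 1 / R_total = 1 / 0.2976 = 3.36 W/m^2K

3.36 W/m^2K


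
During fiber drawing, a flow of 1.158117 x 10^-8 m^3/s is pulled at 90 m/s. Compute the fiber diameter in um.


Cross-sectional area from continuity:
  A = Q / v = 1.158117 x 10^-8 / 90 = 1.286797 x 10^-10 m^2
Diameter from circular cross-section:
  d = sqrt(4A / pi) * 10^6 (m -> um)
  d = sqrt(4 * 1.286797 x 10^-10 / pi) * 10^6 = 12.8 um

12.8 um


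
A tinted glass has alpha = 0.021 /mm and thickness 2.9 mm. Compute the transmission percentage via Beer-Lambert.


Beer-Lambert law: T = exp(-alpha * thickness)
  exponent = -0.021 * 2.9 = -0.0609
  T = exp(-0.0609) = 0.9409
  Percentage = 0.9409 * 100 = 94.09%

94.09%


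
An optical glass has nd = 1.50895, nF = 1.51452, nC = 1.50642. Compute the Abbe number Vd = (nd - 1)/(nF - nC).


Abbe number formula: Vd = (nd - 1) / (nF - nC)
  nd - 1 = 1.50895 - 1 = 0.50895
  nF - nC = 1.51452 - 1.50642 = 0.0081
  Vd = 0.50895 / 0.0081 = 62.83

62.83


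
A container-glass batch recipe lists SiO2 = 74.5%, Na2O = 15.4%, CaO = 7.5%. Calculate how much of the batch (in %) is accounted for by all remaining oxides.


Sum the three major oxides:
  SiO2 + Na2O + CaO = 74.5 + 15.4 + 7.5 = 97.4%
Subtract from 100%:
  Others = 100 - 97.4 = 2.6%

2.6%


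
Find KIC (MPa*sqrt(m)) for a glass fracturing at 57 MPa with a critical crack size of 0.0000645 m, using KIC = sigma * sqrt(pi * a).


Fracture toughness: KIC = sigma * sqrt(pi * a)
  pi * a = pi * 0.0000645 = 0.000202633
  sqrt(pi * a) = 0.014235
  KIC = 57 * 0.014235 = 0.811 MPa*sqrt(m)

0.811 MPa*sqrt(m)


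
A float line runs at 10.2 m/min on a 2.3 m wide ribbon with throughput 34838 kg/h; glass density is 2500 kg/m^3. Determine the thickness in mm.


Ribbon cross-section from mass balance:
  Volume rate = throughput / density = 34838 / 2500 = 13.9352 m^3/h
  thickness = volume rate / (speed * 60 * width), i.e.
  thickness = throughput / (60 * speed * width * density) * 1000
  thickness = 34838 / (60 * 10.2 * 2.3 * 2500) * 1000 = 9.9 mm

9.9 mm


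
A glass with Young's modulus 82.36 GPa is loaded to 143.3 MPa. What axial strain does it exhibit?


Rearrange E = sigma / epsilon:
  epsilon = sigma / E
  E (MPa) = 82.36 * 1000 = 82360
  epsilon = 143.3 / 82360 = 0.00174

0.00174


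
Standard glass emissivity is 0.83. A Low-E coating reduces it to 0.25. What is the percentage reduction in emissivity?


Percentage reduction = (1 - coated/uncoated) * 100
  Ratio = 0.25 / 0.83 = 0.3012
  Reduction = (1 - 0.3012) * 100 = 69.9%

69.9%


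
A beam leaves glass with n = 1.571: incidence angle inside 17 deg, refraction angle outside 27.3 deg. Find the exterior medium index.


Apply Snell's law: n1 * sin(theta1) = n2 * sin(theta2)
  n2 = n1 * sin(theta1) / sin(theta2)
  sin(17) = 0.292372
  sin(27.3) = 0.45865
  n2 = 1.571 * 0.292372 / 0.45865 = 1.0015

1.0015


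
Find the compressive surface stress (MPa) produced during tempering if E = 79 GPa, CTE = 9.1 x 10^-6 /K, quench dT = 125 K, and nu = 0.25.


Tempering stress: sigma = E * alpha * dT / (1 - nu)
  E (MPa) = 79 * 1000 = 79000
  Numerator = 79000 * (9.1 x 10^-6) * 125 = 89.8625
  Denominator = 1 - 0.25 = 0.75
  sigma = 89.8625 / 0.75 = 119.8 MPa

119.8 MPa


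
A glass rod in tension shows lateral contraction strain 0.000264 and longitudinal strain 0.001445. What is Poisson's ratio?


Poisson's ratio: nu = lateral strain / axial strain
  nu = 0.000264 / 0.001445 = 0.1827

0.1827


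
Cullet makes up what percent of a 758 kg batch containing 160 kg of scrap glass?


Cullet ratio = (cullet mass / total batch mass) * 100
  Ratio = 160 / 758 * 100 = 21.11%

21.11%


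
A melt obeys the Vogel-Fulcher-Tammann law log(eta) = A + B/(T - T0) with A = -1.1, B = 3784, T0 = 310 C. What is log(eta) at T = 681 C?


VFT equation: log(eta) = A + B / (T - T0)
  T - T0 = 681 - 310 = 371
  B / (T - T0) = 3784 / 371 = 10.199
  log(eta) = -1.1 + 10.199 = 9.099

9.099


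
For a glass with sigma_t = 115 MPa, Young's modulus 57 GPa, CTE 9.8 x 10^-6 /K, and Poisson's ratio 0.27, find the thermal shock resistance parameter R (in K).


Thermal shock resistance: R = sigma * (1 - nu) / (E * alpha)
  Numerator = 115 * (1 - 0.27) = 83.95
  Denominator = 57 * 1000 * (9.8 x 10^-6) = 0.5586
  R = 83.95 / 0.5586 = 150.3 K

150.3 K


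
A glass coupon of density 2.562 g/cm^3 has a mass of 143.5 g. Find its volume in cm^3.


Rearrange rho = m / V:
  V = m / rho
  V = 143.5 / 2.562 = 56.011 cm^3

56.011 cm^3


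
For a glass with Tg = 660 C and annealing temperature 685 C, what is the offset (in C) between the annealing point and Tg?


Offset = T_anneal - Tg:
  offset = 685 - 660 = 25 C

25 C


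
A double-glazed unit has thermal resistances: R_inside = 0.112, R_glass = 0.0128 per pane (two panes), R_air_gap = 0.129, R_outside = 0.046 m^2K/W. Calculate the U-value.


Total thermal resistance (series):
  R_total = R_in + R_glass + R_air + R_glass + R_out
  R_total = 0.112 + 0.0128 + 0.129 + 0.0128 + 0.046 = 0.3126 m^2K/W
U-value = 1 / R_total = 1 / 0.3126 = 3.199 W/m^2K

3.199 W/m^2K


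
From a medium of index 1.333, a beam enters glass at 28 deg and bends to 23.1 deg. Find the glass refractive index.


Apply Snell's law: n1 * sin(theta1) = n2 * sin(theta2)
  n2 = n1 * sin(theta1) / sin(theta2)
  sin(28) = 0.469472
  sin(23.1) = 0.392337
  n2 = 1.333 * 0.469472 / 0.392337 = 1.5951

1.5951


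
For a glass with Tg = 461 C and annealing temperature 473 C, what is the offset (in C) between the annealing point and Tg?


Offset = T_anneal - Tg:
  offset = 473 - 461 = 12 C

12 C


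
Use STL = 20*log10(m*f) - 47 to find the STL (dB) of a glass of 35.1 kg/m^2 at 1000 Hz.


Mass law: STL = 20 * log10(m * f) - 47
  m * f = 35.1 * 1000 = 35100
  log10(35100) = 4.54531
  STL = 20 * 4.54531 - 47 = 90.9062 - 47 = 43.9 dB

43.9 dB


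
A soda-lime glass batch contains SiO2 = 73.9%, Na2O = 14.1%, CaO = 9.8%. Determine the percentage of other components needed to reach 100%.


Sum the three major oxides:
  SiO2 + Na2O + CaO = 73.9 + 14.1 + 9.8 = 97.8%
Subtract from 100%:
  Others = 100 - 97.8 = 2.2%

2.2%
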